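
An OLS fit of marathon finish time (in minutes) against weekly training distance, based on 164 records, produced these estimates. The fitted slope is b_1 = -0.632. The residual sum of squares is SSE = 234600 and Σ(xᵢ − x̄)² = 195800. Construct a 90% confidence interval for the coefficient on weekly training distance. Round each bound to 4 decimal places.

(-0.7743, -0.4897)

MSE = SSE/(n − 2) = 234600/162 = 1448.15.
SE(b_1) = √(MSE/Sₓₓ) = √(1448.15/195800) = 0.0860003.
df = n − 2 = 162.
t* = t_{0.05, 162} = 1.654314.
Margin = t* × SE = 1.654314 × 0.0860003 = 0.142272.
CI: -0.632 ± 0.142272 → (-0.7743, -0.4897).
With 90% confidence, each one-unit increase in weekly training distance is associated with a change of between -0.7743 and -0.4897 minutes in marathon finish time.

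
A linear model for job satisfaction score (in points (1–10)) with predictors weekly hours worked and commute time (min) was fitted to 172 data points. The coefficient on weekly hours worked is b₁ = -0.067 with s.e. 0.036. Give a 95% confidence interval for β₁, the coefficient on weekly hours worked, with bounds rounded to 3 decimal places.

(-0.138, 0.004)

df = n − k − 1 = 172 − 2 − 1 = 169.
t* = t_{0.025, 169} = 1.9741.
Margin = t* × SE = 1.9741 × 0.036 = 0.07107.
CI: -0.067 ± 0.07107 → (-0.138, 0.004).
With 95% confidence, each one-unit increase in weekly hours worked is associated with a change of between -0.138 and 0.004 points (1–10) in job satisfaction score, holding the other predictors fixed.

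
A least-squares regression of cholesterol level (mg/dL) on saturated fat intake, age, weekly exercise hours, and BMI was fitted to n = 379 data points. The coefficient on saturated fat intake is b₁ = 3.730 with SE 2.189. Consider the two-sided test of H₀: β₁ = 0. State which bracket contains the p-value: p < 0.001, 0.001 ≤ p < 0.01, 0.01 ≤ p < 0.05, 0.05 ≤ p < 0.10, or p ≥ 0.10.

0.05 ≤ p < 0.10

t = 3.730 / 2.189 = 1.704.
df = n − k − 1 = 379 − 4 − 1 = 374.
Two-sided p = 2·P(T_{374} > |t|) ≈ 0.0892.
So 0.05 ≤ p < 0.10.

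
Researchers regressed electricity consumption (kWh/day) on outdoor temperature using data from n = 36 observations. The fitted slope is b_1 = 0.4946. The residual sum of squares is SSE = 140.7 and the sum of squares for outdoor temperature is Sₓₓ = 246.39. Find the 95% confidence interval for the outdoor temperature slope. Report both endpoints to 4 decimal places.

MSE = SSE/(n − 2) = 140.7/34 = 4.13824.
SE(b_1) = √(MSE/Sₓₓ) = √(4.13824/246.39) = 0.129597.
df = n − 2 = 34.
t* = t_{0.025, 34} = 2.032245.
Margin = t* × SE = 2.032245 × 0.129597 = 0.263373.
CI: 0.4946 ± 0.263373 → (0.2312, 0.7580).
With 95% confidence, each one-unit increase in outdoor temperature is associated with a change of between 0.2312 and 0.7580 kWh/day in electricity consumption.

(0.2312, 0.7580)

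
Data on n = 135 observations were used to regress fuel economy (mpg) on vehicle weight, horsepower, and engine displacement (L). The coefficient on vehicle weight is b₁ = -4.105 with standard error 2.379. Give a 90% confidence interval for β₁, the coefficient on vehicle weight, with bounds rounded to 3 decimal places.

df = n − k − 1 = 135 − 3 − 1 = 131.
t* = t_{0.05, 131} = 1.656569.
Margin = t* × SE = 1.656569 × 2.379 = 3.94098.
CI: -4.105 ± 3.94098 → (-8.046, -0.164).
With 90% confidence, each one-unit increase in vehicle weight is associated with a change of between -8.046 and -0.164 mpg in fuel economy, holding the other predictors fixed.

(-8.046, -0.164)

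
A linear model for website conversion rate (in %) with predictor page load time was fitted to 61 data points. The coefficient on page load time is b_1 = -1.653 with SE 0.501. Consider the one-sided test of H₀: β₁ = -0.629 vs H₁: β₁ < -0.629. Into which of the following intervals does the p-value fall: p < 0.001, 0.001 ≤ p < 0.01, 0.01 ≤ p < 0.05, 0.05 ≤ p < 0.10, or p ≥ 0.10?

t = (-1.653 − (-0.629)) / 0.501 = -2.044.
df = n − 2 = 61 − 2 = 59.
One-sided p = P(T_{59} < t) ≈ 0.0227.
So 0.01 ≤ p < 0.05.

0.01 ≤ p < 0.05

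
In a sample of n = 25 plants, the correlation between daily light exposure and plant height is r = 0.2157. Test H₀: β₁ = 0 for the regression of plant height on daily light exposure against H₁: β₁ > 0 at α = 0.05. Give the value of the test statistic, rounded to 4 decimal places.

t = 1.0594

t = r·√(n − 2)/√(1 − r²) = 0.2157·√23/√0.953474 = 1.0594.
df = n − 2 = 23.
One-sided p ≈ 0.1502, which is ≥ 0.05, so fail to reject H₀.
The data do not give significant evidence of a linear association between daily light exposure and plant height.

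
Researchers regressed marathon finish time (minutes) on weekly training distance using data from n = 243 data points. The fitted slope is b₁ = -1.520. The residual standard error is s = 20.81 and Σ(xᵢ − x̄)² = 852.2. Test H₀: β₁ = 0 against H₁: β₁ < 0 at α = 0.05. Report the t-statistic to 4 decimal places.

t = -2.1323

SE(b₁) = s/√Sₓₓ = 20.81/√852.2 = 0.712855.
t = -1.520 / 0.712855 = -2.1323.
df = n − 2 = 241.
One-sided p ≈ 0.0170, which is < 0.05, so reject H₀.
There is evidence that the true slope on weekly training distance is negative.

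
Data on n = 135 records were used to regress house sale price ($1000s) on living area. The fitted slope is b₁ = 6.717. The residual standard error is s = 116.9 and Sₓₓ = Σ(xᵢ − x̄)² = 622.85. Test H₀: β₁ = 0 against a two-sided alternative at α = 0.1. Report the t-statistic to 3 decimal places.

SE(b₁) = s/√Sₓₓ = 116.9/√622.85 = 4.68406.
t = 6.717 / 4.68406 = 1.434.
df = n − 2 = 133.
Two-sided p ≈ 0.1539, which is ≥ 0.1, so fail to reject H₀.
The data do not give significant evidence of an association between living area and house sale price.

t = 1.434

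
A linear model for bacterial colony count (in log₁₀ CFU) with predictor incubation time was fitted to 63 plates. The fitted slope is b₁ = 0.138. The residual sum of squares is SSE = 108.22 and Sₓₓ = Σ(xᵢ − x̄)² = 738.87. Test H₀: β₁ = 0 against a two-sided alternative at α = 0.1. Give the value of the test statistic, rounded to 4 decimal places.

MSE = SSE/(n − 2) = 108.22/61 = 1.7741.
SE(b₁) = √(MSE/Sₓₓ) = √(1.7741/738.87) = 0.049001.
t = 0.138 / 0.049001 = 2.8163.
df = n − 2 = 61.
Two-sided p ≈ 0.0065, which is < 0.1, so reject H₀.
There is evidence that incubation time is associated with bacterial colony count.

t = 2.8163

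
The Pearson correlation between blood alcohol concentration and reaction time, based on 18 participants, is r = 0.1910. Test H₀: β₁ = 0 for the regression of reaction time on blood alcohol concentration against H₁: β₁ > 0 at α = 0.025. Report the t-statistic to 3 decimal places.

t = r·√(n − 2)/√(1 − r²) = 0.1910·√16/√0.963519 = 0.778.
df = n − 2 = 16.
One-sided p ≈ 0.2239, which is ≥ 0.025, so fail to reject H₀.
The data do not give significant evidence of a linear association between blood alcohol concentration and reaction time.

t = 0.778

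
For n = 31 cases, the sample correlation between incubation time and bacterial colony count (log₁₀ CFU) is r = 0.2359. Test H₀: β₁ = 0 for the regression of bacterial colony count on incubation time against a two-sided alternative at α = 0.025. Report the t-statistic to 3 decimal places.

t = 1.307

t = r·√(n − 2)/√(1 − r²) = 0.2359·√29/√0.944351 = 1.307.
df = n − 2 = 29.
Two-sided p ≈ 0.2014, which is ≥ 0.025, so fail to reject H₀.
The data do not give significant evidence of a linear association between incubation time and bacterial colony count.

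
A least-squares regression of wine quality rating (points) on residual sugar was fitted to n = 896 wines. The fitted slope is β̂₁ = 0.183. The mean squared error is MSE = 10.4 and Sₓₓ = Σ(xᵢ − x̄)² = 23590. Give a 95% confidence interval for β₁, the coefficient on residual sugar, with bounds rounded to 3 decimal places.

SE(β̂₁) = √(MSE/Sₓₓ) = √(10.4/23590) = 0.0209968.
df = n − 2 = 894.
t* = t_{0.025, 894} = 1.962621.
Margin = t* × SE = 1.962621 × 0.0209968 = 0.04121.
CI: 0.183 ± 0.04121 → (0.142, 0.224).
With 95% confidence, each one-unit increase in residual sugar is associated with a change of between 0.142 and 0.224 points in wine quality rating.

(0.142, 0.224)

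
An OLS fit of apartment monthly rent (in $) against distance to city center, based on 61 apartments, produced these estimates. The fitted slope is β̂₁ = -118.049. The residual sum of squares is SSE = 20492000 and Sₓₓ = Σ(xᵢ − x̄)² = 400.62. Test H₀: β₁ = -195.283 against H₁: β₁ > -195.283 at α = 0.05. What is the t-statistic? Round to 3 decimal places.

MSE = SSE/(n − 2) = 20492000/59 = 347322.
SE(β̂₁) = √(MSE/Sₓₓ) = √(347322/400.62) = 29.4442.
t = (-118.049 − (-195.283)) / 29.4442 = 2.623.
df = n − 2 = 59.
One-sided p ≈ 0.0055, which is < 0.05, so reject H₀.
There is evidence that the true slope on distance to city center exceeds -195.283 $ per unit.

t = 2.623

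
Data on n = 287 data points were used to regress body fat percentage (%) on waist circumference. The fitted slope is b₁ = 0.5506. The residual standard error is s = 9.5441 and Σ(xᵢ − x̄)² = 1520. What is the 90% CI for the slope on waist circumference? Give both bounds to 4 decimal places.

(0.1466, 0.9546)

SE(b₁) = s/√Sₓₓ = 9.5441/√1520 = 0.244801.
df = n − 2 = 285.
t* = t_{0.05, 285} = 1.650218.
Margin = t* × SE = 1.650218 × 0.244801 = 0.403975.
CI: 0.5506 ± 0.403975 → (0.1466, 0.9546).
With 90% confidence, each one-unit increase in waist circumference is associated with a change of between 0.1466 and 0.9546 % in body fat percentage.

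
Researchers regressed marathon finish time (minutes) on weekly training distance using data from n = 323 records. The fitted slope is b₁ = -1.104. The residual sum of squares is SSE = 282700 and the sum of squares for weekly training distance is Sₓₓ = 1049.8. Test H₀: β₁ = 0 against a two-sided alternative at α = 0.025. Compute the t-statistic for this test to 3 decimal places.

MSE = SSE/(n − 2) = 282700/321 = 880.685.
SE(b₁) = √(MSE/Sₓₓ) = √(880.685/1049.8) = 0.915919.
t = -1.104 / 0.915919 = -1.205.
df = n − 2 = 321.
Two-sided p ≈ 0.2290, which is ≥ 0.025, so fail to reject H₀.
The data do not give significant evidence of an association between weekly training distance and marathon finish time.

t = -1.205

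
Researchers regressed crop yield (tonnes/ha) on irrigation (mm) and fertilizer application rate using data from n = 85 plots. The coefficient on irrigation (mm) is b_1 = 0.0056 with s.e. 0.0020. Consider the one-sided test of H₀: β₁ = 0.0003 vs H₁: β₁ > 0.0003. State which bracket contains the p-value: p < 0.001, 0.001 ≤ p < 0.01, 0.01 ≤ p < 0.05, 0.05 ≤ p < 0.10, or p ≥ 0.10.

t = (0.0056 − 0.0003) / 0.0020 = 2.650.
df = n − k − 1 = 85 − 2 − 1 = 82.
One-sided p = P(T_{82} > t) ≈ 0.0048.
So 0.001 ≤ p < 0.01.

0.001 ≤ p < 0.01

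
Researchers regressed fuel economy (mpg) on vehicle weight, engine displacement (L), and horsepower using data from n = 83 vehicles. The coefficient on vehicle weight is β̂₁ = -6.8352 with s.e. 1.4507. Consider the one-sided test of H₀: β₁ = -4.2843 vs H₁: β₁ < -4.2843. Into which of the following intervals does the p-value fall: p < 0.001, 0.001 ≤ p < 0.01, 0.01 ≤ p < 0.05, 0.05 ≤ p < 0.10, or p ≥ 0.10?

0.01 ≤ p < 0.05

t = (-6.8352 − (-4.2843)) / 1.4507 = -1.758.
df = n − k − 1 = 83 − 3 − 1 = 79.
One-sided p = P(T_{79} < t) ≈ 0.0413.
So 0.01 ≤ p < 0.05.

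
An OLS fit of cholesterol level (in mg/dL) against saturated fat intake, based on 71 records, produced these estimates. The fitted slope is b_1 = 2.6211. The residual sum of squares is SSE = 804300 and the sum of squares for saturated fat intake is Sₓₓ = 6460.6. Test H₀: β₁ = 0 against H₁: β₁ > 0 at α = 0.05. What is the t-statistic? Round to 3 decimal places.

MSE = SSE/(n − 2) = 804300/69 = 11656.5.
SE(b_1) = √(MSE/Sₓₓ) = √(11656.5/6460.6) = 1.34322.
t = 2.6211 / 1.34322 = 1.951.
df = n − 2 = 69.
One-sided p ≈ 0.0275, which is < 0.05, so reject H₀.
There is evidence that the true slope on saturated fat intake is positive.

t = 1.951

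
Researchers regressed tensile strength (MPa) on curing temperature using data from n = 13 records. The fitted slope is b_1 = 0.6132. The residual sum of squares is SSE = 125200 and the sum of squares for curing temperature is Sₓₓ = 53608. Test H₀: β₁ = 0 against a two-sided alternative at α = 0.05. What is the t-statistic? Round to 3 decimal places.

t = 1.331

MSE = SSE/(n − 2) = 125200/11 = 11381.8.
SE(b_1) = √(MSE/Sₓₓ) = √(11381.8/53608) = 0.460777.
t = 0.6132 / 0.460777 = 1.331.
df = n − 2 = 11.
Two-sided p ≈ 0.2102, which is ≥ 0.05, so fail to reject H₀.
The data do not give significant evidence of an association between curing temperature and tensile strength.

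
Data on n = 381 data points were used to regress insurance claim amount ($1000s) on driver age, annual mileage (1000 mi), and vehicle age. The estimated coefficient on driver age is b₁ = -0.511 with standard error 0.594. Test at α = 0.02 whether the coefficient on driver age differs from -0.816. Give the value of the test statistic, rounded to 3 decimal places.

H₀: β₁ = -0.816 vs H₁: β₁ ≠ -0.816.
t = (b₁ − β₁⁰)/SE = (-0.511 − (-0.816)) / 0.594 = 0.513.
df = n − k − 1 = 381 − 3 − 1 = 377.
Two-sided p ≈ 0.6079, which is ≥ 0.02, so fail to reject H₀.
The data are consistent with a true slope of -0.816 $1000s per unit of driver age, holding the other predictors fixed.

t = 0.513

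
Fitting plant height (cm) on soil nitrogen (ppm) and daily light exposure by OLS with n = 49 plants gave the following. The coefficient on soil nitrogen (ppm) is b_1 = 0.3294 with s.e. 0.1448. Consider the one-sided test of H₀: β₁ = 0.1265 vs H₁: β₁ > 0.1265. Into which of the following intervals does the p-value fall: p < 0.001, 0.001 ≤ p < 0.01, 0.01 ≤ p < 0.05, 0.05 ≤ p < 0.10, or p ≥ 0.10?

t = (0.3294 − 0.1265) / 0.1448 = 1.401.
df = n − k − 1 = 49 − 2 − 1 = 46.
One-sided p = P(T_{46} > t) ≈ 0.0839.
So 0.05 ≤ p < 0.10.

0.05 ≤ p < 0.10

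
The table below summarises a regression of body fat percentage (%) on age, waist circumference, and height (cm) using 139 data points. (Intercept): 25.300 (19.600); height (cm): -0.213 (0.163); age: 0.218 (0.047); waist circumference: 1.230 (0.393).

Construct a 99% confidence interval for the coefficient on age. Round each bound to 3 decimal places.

Read off: b = 0.218, SE = 0.047 for age.
df = n − k − 1 = 139 − 3 − 1 = 135.
t* = t_{0.005, 135} = 2.612738.
Margin = t* × SE = 2.612738 × 0.047 = 0.12280.
CI: 0.218 ± 0.12280 → (0.095, 0.341).

(0.095, 0.341)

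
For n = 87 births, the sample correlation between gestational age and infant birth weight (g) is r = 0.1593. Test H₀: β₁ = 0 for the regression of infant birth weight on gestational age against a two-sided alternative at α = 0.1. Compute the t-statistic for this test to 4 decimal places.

t = r·√(n − 2)/√(1 − r²) = 0.1593·√85/√0.974624 = 1.4877.
df = n − 2 = 85.
Two-sided p ≈ 0.1405, which is ≥ 0.1, so fail to reject H₀.
The data do not give significant evidence of a linear association between gestational age and infant birth weight.

t = 1.4877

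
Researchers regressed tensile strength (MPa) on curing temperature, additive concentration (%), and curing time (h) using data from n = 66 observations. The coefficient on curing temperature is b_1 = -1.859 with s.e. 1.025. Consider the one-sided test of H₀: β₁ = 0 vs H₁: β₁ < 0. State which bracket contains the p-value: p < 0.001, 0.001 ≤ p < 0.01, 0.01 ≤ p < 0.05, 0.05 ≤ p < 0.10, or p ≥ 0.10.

t = -1.859 / 1.025 = -1.814.
df = n − k − 1 = 66 − 3 − 1 = 62.
One-sided p = P(T_{62} < t) ≈ 0.0373.
So 0.01 ≤ p < 0.05.

0.01 ≤ p < 0.05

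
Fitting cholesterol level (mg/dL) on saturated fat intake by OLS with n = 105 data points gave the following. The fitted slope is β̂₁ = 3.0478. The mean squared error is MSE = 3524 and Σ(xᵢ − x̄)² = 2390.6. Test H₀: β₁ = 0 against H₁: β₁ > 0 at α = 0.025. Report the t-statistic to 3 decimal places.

SE(β̂₁) = √(MSE/Sₓₓ) = √(3524/2390.6) = 1.21413.
t = 3.0478 / 1.21413 = 2.510.
df = n − 2 = 103.
One-sided p ≈ 0.0068, which is < 0.025, so reject H₀.
There is evidence that the true slope on saturated fat intake is positive.

t = 2.510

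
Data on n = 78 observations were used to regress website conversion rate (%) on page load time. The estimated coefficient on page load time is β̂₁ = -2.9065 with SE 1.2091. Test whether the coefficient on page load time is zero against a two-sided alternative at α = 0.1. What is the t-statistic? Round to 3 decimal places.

t = -2.404

H₀: β₁ = 0 vs H₁: β₁ ≠ 0.
t = (β̂₁ − β₁⁰)/SE = -2.9065 / 1.2091 = -2.404.
df = n − 2 = 78 − 2 = 76.
Two-sided p ≈ 0.0187, which is < 0.1, so reject H₀.
There is evidence that page load time is associated with website conversion rate.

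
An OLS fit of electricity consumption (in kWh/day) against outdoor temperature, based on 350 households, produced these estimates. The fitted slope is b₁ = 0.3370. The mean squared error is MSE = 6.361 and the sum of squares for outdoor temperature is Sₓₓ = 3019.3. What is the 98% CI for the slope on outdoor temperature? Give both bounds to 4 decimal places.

SE(b₁) = √(MSE/Sₓₓ) = √(6.361/3019.3) = 0.0458997.
df = n − 2 = 348.
t* = t_{0.01, 348} = 2.337111.
Margin = t* × SE = 2.337111 × 0.0458997 = 0.107273.
CI: 0.3370 ± 0.107273 → (0.2297, 0.4443).
With 98% confidence, each one-unit increase in outdoor temperature is associated with a change of between 0.2297 and 0.4443 kWh/day in electricity consumption.

(0.2297, 0.4443)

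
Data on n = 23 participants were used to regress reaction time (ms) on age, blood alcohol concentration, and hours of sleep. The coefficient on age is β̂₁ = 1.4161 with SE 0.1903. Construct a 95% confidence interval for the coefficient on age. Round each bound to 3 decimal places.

df = n − k − 1 = 23 − 3 − 1 = 19.
t* = t_{0.025, 19} = 2.093024.
Margin = t* × SE = 2.093024 × 0.1903 = 0.39830.
CI: 1.4161 ± 0.39830 → (1.018, 1.814).
With 95% confidence, each one-unit increase in age is associated with a change of between 1.018 and 1.814 ms in reaction time, holding the other predictors fixed.

(1.018, 1.814)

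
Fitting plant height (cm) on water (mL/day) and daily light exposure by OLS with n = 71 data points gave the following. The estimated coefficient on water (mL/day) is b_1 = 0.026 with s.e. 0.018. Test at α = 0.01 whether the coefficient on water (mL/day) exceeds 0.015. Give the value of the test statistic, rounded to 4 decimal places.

H₀: β₁ = 0.015 vs H₁: β₁ > 0.015.
t = (b_1 − β₁⁰)/SE = (0.026 − 0.015) / 0.018 = 0.6111.
df = n − k − 1 = 71 − 2 − 1 = 68.
One-sided p ≈ 0.2716, which is ≥ 0.01, so fail to reject H₀.
The data do not give significant evidence that the true slope on water (mL/day) exceeds 0.015 cm per unit, holding the other predictors fixed.

t = 0.6111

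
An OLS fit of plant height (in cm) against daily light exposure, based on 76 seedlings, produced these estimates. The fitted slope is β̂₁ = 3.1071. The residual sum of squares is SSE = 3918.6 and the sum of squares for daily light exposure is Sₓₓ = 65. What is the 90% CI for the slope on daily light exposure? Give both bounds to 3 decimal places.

MSE = SSE/(n − 2) = 3918.6/74 = 52.9541.
SE(β̂₁) = √(MSE/Sₓₓ) = √(52.9541/65) = 0.902595.
df = n − 2 = 74.
t* = t_{0.05, 74} = 1.665707.
Margin = t* × SE = 1.665707 × 0.902595 = 1.50346.
CI: 3.1071 ± 1.50346 → (1.604, 4.611).
With 90% confidence, each one-unit increase in daily light exposure is associated with a change of between 1.604 and 4.611 cm in plant height.

(1.604, 4.611)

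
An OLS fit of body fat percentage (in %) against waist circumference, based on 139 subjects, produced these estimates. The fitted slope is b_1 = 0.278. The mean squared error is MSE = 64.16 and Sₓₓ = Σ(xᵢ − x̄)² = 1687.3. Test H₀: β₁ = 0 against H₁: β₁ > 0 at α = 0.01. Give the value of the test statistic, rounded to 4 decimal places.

SE(b_1) = √(MSE/Sₓₓ) = √(64.16/1687.3) = 0.195001.
t = 0.278 / 0.195001 = 1.4256.
df = n − 2 = 137.
One-sided p ≈ 0.0781, which is ≥ 0.01, so fail to reject H₀.
The data do not give significant evidence that the true slope on waist circumference is positive.

t = 1.4256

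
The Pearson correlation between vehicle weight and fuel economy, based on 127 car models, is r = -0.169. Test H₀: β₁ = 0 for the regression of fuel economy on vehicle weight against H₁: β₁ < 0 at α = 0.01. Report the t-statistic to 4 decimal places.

t = r·√(n − 2)/√(1 − r²) = -0.169·√125/√0.971439 = -1.9171.
df = n − 2 = 125.
One-sided p ≈ 0.0288, which is ≥ 0.01, so fail to reject H₀.
The data do not give significant evidence of a linear association between vehicle weight and fuel economy.

t = -1.9171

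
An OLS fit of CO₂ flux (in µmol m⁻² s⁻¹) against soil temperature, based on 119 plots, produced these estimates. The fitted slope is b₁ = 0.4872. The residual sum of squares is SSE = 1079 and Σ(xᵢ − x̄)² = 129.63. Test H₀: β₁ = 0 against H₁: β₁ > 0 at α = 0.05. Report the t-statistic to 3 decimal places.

MSE = SSE/(n − 2) = 1079/117 = 9.22222.
SE(b₁) = √(MSE/Sₓₓ) = √(9.22222/129.63) = 0.266726.
t = 0.4872 / 0.266726 = 1.827.
df = n − 2 = 117.
One-sided p ≈ 0.0352, which is < 0.05, so reject H₀.
There is evidence that the true slope on soil temperature is positive.

t = 1.827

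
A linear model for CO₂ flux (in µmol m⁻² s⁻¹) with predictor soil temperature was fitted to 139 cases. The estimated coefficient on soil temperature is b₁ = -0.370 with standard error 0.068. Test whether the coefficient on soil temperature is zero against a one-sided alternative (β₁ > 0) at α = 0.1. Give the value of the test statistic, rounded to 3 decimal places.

t = -5.441

H₀: β₁ = 0 vs H₁: β₁ > 0.
t = (b₁ − β₁⁰)/SE = -0.370 / 0.068 = -5.441.
df = n − 2 = 139 − 2 = 137.
One-sided p ≈ 1.0000, which is ≥ 0.1, so fail to reject H₀.
The data do not give significant evidence that the true slope on soil temperature is positive.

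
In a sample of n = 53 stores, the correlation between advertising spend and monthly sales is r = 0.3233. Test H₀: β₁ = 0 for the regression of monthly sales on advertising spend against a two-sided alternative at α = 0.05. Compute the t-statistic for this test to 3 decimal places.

t = r·√(n − 2)/√(1 − r²) = 0.3233·√51/√0.895477 = 2.440.
df = n − 2 = 51.
Two-sided p ≈ 0.0182, which is < 0.05, so reject H₀.
There is evidence of a linear association between advertising spend and monthly sales.

t = 2.440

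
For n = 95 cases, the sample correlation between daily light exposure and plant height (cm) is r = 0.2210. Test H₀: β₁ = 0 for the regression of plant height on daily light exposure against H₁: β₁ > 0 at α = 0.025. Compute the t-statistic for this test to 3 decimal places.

t = r·√(n − 2)/√(1 − r²) = 0.2210·√93/√0.951159 = 2.185.
df = n − 2 = 93.
One-sided p ≈ 0.0157, which is < 0.025, so reject H₀.
There is evidence of a linear association between daily light exposure and plant height.

t = 2.185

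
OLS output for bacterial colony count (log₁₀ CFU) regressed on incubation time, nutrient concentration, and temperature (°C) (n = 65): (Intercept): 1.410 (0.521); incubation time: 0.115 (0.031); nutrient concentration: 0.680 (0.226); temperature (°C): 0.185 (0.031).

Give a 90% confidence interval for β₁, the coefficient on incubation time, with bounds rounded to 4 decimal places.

Read off: b = 0.115, SE = 0.031 for incubation time.
df = n − k − 1 = 65 − 3 − 1 = 61.
t* = t_{0.05, 61} = 1.670219.
Margin = t* × SE = 1.670219 × 0.031 = 0.051777.
CI: 0.115 ± 0.051777 → (0.0632, 0.1668).

(0.0632, 0.1668)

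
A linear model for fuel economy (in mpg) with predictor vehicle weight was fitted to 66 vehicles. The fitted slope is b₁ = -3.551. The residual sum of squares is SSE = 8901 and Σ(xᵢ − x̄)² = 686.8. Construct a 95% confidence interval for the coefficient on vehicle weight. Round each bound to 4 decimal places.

(-4.4500, -2.6520)

MSE = SSE/(n − 2) = 8901/64 = 139.078.
SE(b₁) = √(MSE/Sₓₓ) = √(139.078/686.8) = 0.450002.
df = n − 2 = 64.
t* = t_{0.025, 64} = 1.99773.
Margin = t* × SE = 1.99773 × 0.450002 = 0.898982.
CI: -3.551 ± 0.898982 → (-4.4500, -2.6520).
With 95% confidence, each one-unit increase in vehicle weight is associated with a change of between -4.4500 and -2.6520 mpg in fuel economy.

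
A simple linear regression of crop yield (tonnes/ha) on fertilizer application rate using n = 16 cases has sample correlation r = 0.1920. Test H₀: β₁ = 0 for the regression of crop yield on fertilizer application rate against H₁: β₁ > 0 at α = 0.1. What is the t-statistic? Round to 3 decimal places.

t = r·√(n − 2)/√(1 − r²) = 0.1920·√14/√0.963136 = 0.732.
df = n − 2 = 14.
One-sided p ≈ 0.2381, which is ≥ 0.1, so fail to reject H₀.
The data do not give significant evidence of a linear association between fertilizer application rate and crop yield.

t = 0.732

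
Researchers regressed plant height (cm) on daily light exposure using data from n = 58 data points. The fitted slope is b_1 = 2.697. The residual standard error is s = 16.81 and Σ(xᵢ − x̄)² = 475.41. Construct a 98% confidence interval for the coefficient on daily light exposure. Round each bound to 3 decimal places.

(0.851, 4.543)

SE(b_1) = s/√Sₓₓ = 16.81/√475.41 = 0.770963.
df = n − 2 = 56.
t* = t_{0.01, 56} = 2.394801.
Margin = t* × SE = 2.394801 × 0.770963 = 1.84630.
CI: 2.697 ± 1.84630 → (0.851, 4.543).
With 98% confidence, each one-unit increase in daily light exposure is associated with a change of between 0.851 and 4.543 cm in plant height.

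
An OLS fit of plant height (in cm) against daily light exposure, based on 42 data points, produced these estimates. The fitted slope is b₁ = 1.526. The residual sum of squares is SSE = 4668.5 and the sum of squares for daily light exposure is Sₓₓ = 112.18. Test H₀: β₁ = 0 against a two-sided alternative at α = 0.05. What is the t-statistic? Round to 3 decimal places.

t = 1.496

MSE = SSE/(n − 2) = 4668.5/40 = 116.713.
SE(b₁) = √(MSE/Sₓₓ) = √(116.713/112.18) = 1.02.
t = 1.526 / 1.02 = 1.496.
df = n − 2 = 40.
Two-sided p ≈ 0.1425, which is ≥ 0.05, so fail to reject H₀.
The data do not give significant evidence of an association between daily light exposure and plant height.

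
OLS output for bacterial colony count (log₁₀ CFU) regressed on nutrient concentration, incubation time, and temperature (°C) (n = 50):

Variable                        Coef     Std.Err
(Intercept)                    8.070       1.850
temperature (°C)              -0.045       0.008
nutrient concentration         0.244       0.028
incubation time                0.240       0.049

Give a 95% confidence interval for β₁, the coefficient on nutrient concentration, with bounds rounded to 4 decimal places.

Read off: b = 0.244, SE = 0.028 for nutrient concentration.
df = n − k − 1 = 50 − 3 − 1 = 46.
t* = t_{0.025, 46} = 2.012896.
Margin = t* × SE = 2.012896 × 0.028 = 0.056361.
CI: 0.244 ± 0.056361 → (0.1876, 0.3004).

(0.1876, 0.3004)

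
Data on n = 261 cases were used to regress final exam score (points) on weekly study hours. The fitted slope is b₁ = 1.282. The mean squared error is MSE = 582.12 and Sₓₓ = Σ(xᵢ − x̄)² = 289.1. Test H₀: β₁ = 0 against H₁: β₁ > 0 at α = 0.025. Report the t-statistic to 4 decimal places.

t = 0.9035

SE(b₁) = √(MSE/Sₓₓ) = √(582.12/289.1) = 1.419.
t = 1.282 / 1.419 = 0.9035.
df = n − 2 = 259.
One-sided p ≈ 0.1836, which is ≥ 0.025, so fail to reject H₀.
The data do not give significant evidence that the true slope on weekly study hours is positive.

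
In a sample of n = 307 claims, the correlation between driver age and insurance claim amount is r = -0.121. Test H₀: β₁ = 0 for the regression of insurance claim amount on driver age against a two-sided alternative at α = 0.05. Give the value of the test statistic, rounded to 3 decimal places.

t = -2.129

t = r·√(n − 2)/√(1 − r²) = -0.121·√305/√0.985359 = -2.129.
df = n − 2 = 305.
Two-sided p ≈ 0.0341, which is < 0.05, so reject H₀.
There is evidence of a linear association between driver age and insurance claim amount.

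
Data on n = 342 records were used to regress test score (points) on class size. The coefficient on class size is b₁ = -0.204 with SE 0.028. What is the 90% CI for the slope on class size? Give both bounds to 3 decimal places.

(-0.250, -0.158)

df = n − 2 = 342 − 2 = 340.
t* = t_{0.05, 340} = 1.649348.
Margin = t* × SE = 1.649348 × 0.028 = 0.04618.
CI: -0.204 ± 0.04618 → (-0.250, -0.158).
With 90% confidence, each one-unit increase in class size is associated with a change of between -0.250 and -0.158 points in test score.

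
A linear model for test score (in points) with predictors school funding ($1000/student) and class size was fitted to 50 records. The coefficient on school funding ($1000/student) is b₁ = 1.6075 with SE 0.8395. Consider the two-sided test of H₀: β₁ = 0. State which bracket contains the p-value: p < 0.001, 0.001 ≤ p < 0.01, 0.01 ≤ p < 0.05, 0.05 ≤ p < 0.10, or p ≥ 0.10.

t = 1.6075 / 0.8395 = 1.915.
df = n − k − 1 = 50 − 2 − 1 = 47.
Two-sided p = 2·P(T_{47} > |t|) ≈ 0.0616.
So 0.05 ≤ p < 0.10.

0.05 ≤ p < 0.10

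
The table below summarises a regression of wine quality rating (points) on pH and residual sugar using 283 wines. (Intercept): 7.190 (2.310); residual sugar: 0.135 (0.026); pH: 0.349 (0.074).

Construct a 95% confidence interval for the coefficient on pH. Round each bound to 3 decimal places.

(0.203, 0.495)

Read off: b = 0.349, SE = 0.074 for pH.
df = n − k − 1 = 283 − 2 − 1 = 280.
t* = t_{0.025, 280} = 1.968472.
Margin = t* × SE = 1.968472 × 0.074 = 0.14567.
CI: 0.349 ± 0.14567 → (0.203, 0.495).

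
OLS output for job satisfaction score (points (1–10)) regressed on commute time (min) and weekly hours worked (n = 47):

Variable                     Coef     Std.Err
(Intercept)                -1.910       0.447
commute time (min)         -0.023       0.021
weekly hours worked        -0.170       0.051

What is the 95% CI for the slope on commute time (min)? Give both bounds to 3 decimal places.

Read off: b = -0.023, SE = 0.021 for commute time (min).
df = n − k − 1 = 47 − 2 − 1 = 44.
t* = t_{0.025, 44} = 2.015368.
Margin = t* × SE = 2.015368 × 0.021 = 0.04232.
CI: -0.023 ± 0.04232 → (-0.065, 0.019).

(-0.065, 0.019)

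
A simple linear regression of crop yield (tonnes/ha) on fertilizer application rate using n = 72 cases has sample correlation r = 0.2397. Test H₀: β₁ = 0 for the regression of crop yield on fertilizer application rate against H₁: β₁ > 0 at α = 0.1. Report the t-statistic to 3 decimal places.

t = 2.066

t = r·√(n − 2)/√(1 − r²) = 0.2397·√70/√0.942544 = 2.066.
df = n − 2 = 70.
One-sided p ≈ 0.0213, which is < 0.1, so reject H₀.
There is evidence of a linear association between fertilizer application rate and crop yield.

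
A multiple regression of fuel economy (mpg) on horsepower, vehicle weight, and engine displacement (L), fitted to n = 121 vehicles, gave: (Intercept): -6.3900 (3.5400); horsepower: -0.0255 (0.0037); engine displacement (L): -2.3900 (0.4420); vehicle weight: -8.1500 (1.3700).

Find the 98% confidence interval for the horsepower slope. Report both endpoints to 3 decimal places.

Read off: b = -0.0255, SE = 0.0037 for horsepower.
df = n − k − 1 = 121 − 3 − 1 = 117.
t* = t_{0.01, 117} = 2.358642.
Margin = t* × SE = 2.358642 × 0.0037 = 0.00873.
CI: -0.0255 ± 0.00873 → (-0.034, -0.017).

(-0.034, -0.017)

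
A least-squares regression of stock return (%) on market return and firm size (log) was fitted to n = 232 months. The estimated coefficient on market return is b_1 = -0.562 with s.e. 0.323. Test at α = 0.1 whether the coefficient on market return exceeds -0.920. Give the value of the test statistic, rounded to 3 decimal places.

t = 1.108

H₀: β₁ = -0.920 vs H₁: β₁ > -0.920.
t = (b_1 − β₁⁰)/SE = (-0.562 − (-0.920)) / 0.323 = 1.108.
df = n − k − 1 = 232 − 2 − 1 = 229.
One-sided p ≈ 0.1344, which is ≥ 0.1, so fail to reject H₀.
The data do not give significant evidence that the true slope on market return exceeds -0.920 % per unit, holding the other predictors fixed.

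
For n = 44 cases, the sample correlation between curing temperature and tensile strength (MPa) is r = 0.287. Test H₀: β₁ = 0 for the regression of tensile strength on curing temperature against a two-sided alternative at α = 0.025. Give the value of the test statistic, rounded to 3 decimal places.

t = 1.942

t = r·√(n − 2)/√(1 − r²) = 0.287·√42/√0.917631 = 1.942.
df = n − 2 = 42.
Two-sided p ≈ 0.0589, which is ≥ 0.025, so fail to reject H₀.
The data do not give significant evidence of a linear association between curing temperature and tensile strength.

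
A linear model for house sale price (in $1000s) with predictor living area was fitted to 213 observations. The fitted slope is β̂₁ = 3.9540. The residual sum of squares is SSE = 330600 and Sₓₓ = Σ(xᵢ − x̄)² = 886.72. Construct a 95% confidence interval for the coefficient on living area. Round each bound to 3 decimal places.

(1.334, 6.574)

MSE = SSE/(n − 2) = 330600/211 = 1566.82.
SE(β̂₁) = √(MSE/Sₓₓ) = √(1566.82/886.72) = 1.32928.
df = n − 2 = 211.
t* = t_{0.025, 211} = 1.971271.
Margin = t* × SE = 1.971271 × 1.32928 = 2.62037.
CI: 3.9540 ± 2.62037 → (1.334, 6.574).
With 95% confidence, each one-unit increase in living area is associated with a change of between 1.334 and 6.574 $1000s in house sale price.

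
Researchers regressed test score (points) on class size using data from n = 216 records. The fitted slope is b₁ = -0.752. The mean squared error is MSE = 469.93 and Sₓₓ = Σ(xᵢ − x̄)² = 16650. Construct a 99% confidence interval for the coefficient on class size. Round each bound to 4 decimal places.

SE(b₁) = √(MSE/Sₓₓ) = √(469.93/16650) = 0.168.
df = n − 2 = 214.
t* = t_{0.005, 214} = 2.598998.
Margin = t* × SE = 2.598998 × 0.168 = 0.436632.
CI: -0.752 ± 0.436632 → (-1.1886, -0.3154).
With 99% confidence, each one-unit increase in class size is associated with a change of between -1.1886 and -0.3154 points in test score.

(-1.1886, -0.3154)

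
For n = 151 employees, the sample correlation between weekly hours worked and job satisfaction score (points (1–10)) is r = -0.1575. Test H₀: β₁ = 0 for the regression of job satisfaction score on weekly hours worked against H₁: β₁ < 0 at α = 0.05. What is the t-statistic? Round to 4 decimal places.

t = r·√(n − 2)/√(1 − r²) = -0.1575·√149/√0.975194 = -1.9468.
df = n − 2 = 149.
One-sided p ≈ 0.0267, which is < 0.05, so reject H₀.
There is evidence of a linear association between weekly hours worked and job satisfaction score.

t = -1.9468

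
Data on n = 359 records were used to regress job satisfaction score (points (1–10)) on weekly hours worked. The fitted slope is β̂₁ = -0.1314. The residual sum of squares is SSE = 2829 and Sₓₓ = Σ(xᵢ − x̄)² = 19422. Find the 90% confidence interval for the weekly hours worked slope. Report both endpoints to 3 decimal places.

(-0.165, -0.098)

MSE = SSE/(n − 2) = 2829/357 = 7.92437.
SE(β̂₁) = √(MSE/Sₓₓ) = √(7.92437/19422) = 0.0201993.
df = n − 2 = 357.
t* = t_{0.05, 357} = 1.649133.
Margin = t* × SE = 1.649133 × 0.0201993 = 0.03331.
CI: -0.1314 ± 0.03331 → (-0.165, -0.098).
With 90% confidence, each one-unit increase in weekly hours worked is associated with a change of between -0.165 and -0.098 points (1–10) in job satisfaction score.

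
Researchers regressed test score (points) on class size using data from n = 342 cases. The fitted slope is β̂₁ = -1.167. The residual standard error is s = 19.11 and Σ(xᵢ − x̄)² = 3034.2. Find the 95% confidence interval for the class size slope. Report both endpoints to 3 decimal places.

(-1.849, -0.485)

SE(β̂₁) = s/√Sₓₓ = 19.11/√3034.2 = 0.346927.
df = n − 2 = 340.
t* = t_{0.025, 340} = 1.966966.
Margin = t* × SE = 1.966966 × 0.346927 = 0.68239.
CI: -1.167 ± 0.68239 → (-1.849, -0.485).
With 95% confidence, each one-unit increase in class size is associated with a change of between -1.849 and -0.485 points in test score.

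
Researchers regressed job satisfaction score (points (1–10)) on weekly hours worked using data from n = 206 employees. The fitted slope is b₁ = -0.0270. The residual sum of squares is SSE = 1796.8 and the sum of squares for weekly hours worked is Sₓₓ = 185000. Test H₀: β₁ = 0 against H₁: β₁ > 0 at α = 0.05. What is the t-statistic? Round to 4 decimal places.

t = -3.9130

MSE = SSE/(n − 2) = 1796.8/204 = 8.80784.
SE(b₁) = √(MSE/Sₓₓ) = √(8.80784/185000) = 0.0069.
t = -0.0270 / 0.0069 = -3.9130.
df = n − 2 = 204.
One-sided p ≈ 0.9999, which is ≥ 0.05, so fail to reject H₀.
The data do not give significant evidence that the true slope on weekly hours worked is positive.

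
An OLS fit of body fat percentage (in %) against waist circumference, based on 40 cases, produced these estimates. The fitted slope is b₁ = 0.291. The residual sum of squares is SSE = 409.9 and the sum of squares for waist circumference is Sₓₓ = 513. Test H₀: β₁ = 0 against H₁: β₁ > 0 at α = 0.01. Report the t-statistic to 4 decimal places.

MSE = SSE/(n − 2) = 409.9/38 = 10.7868.
SE(b₁) = √(MSE/Sₓₓ) = √(10.7868/513) = 0.145007.
t = 0.291 / 0.145007 = 2.0068.
df = n − 2 = 38.
One-sided p ≈ 0.0260, which is ≥ 0.01, so fail to reject H₀.
The data do not give significant evidence that the true slope on waist circumference is positive.

t = 2.0068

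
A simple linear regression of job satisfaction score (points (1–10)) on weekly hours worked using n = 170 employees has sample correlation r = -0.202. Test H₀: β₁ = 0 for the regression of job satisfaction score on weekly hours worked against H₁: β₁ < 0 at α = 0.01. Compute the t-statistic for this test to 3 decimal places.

t = -2.673

t = r·√(n − 2)/√(1 − r²) = -0.202·√168/√0.959196 = -2.673.
df = n − 2 = 168.
One-sided p ≈ 0.0041, which is < 0.01, so reject H₀.
There is evidence of a linear association between weekly hours worked and job satisfaction score.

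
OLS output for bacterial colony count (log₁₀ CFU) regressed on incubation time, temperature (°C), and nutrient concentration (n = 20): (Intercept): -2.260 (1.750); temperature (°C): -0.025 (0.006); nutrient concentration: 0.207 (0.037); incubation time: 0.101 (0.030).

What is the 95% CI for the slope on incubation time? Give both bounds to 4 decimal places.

(0.0374, 0.1646)

Read off: b = 0.101, SE = 0.030 for incubation time.
df = n − k − 1 = 20 − 3 − 1 = 16.
t* = t_{0.025, 16} = 2.119905.
Margin = t* × SE = 2.119905 × 0.030 = 0.063597.
CI: 0.101 ± 0.063597 → (0.0374, 0.1646).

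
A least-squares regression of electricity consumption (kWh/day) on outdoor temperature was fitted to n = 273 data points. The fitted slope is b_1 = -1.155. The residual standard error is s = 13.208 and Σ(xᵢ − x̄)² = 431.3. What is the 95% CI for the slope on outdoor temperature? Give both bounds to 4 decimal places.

(-2.4071, 0.0971)

SE(b_1) = s/√Sₓₓ = 13.208/√431.3 = 0.635986.
df = n − 2 = 271.
t* = t_{0.025, 271} = 1.968756.
Margin = t* × SE = 1.968756 × 0.635986 = 1.252101.
CI: -1.155 ± 1.252101 → (-2.4071, 0.0971).
With 95% confidence, each one-unit increase in outdoor temperature is associated with a change of between -2.4071 and 0.0971 kWh/day in electricity consumption.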